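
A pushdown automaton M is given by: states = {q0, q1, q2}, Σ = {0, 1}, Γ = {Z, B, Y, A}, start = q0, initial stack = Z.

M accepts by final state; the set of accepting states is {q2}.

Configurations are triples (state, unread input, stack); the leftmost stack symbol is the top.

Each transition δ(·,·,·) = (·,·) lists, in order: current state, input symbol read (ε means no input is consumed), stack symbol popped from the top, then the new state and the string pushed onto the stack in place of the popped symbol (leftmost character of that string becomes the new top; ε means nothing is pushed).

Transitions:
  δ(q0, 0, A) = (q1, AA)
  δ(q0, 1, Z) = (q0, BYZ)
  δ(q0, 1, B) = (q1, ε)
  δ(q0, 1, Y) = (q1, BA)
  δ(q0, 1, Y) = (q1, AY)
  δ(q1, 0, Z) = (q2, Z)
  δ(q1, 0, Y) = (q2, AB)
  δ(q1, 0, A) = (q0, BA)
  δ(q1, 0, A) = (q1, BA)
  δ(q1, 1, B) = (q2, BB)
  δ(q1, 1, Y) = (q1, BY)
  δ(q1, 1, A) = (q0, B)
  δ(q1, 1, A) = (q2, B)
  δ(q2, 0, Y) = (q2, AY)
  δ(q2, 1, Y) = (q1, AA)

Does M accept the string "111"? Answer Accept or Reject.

No computation consumes all input and reaches a final state.

Reject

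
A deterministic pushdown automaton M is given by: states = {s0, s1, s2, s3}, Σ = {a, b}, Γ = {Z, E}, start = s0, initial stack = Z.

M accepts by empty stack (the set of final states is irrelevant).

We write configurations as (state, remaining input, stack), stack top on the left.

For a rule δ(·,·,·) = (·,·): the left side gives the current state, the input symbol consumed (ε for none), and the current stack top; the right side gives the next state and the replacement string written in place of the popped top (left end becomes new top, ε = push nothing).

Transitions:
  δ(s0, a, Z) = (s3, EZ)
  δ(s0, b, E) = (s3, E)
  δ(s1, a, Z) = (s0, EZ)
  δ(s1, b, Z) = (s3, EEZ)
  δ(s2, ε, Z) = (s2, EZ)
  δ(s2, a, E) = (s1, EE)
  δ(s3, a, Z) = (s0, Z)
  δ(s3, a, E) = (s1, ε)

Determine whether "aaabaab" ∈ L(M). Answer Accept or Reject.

Reject

(s0, aaabaab, Z)
  read a, top Z: go to s3, push EZ → (s3, aabaab, EZ)
  read a, top E: go to s1, push ε → (s1, abaab, Z)
  read a, top Z: go to s0, push EZ → (s0, baab, EZ)
  read b, top E: go to s3, push E → (s3, aab, EZ)
  read a, top E: go to s1, push ε → (s1, ab, Z)
  read a, top Z: go to s0, push EZ → (s0, b, EZ)
  read b, top E: go to s3, push E → (s3, ε, EZ)
All input consumed; stack is EZ, not empty, and no further ε-move applies.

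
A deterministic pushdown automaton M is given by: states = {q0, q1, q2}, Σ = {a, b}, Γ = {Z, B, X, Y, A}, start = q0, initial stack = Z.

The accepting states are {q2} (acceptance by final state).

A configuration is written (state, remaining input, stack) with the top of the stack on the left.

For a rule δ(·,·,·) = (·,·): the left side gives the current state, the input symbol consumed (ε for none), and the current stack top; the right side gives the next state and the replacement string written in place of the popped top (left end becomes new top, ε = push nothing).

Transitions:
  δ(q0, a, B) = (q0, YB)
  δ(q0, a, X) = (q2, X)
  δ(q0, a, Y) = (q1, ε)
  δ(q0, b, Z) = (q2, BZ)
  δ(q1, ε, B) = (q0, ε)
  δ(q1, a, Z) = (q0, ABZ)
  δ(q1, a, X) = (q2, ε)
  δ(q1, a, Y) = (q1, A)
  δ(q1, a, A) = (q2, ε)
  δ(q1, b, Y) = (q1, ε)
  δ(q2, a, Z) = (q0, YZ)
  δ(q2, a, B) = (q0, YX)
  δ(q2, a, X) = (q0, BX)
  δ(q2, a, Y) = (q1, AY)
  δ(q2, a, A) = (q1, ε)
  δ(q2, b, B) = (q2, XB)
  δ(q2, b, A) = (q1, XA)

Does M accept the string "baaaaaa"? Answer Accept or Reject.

Reject

(q0, baaaaaa, Z)
  read b, top Z: go to q2, push BZ → (q2, aaaaaa, BZ)
  read a, top B: go to q0, push YX → (q0, aaaaa, YXZ)
  read a, top Y: go to q1, push ε → (q1, aaaa, XZ)
  read a, top X: go to q2, push ε → (q2, aaa, Z)
  read a, top Z: go to q0, push YZ → (q0, aa, YZ)
  read a, top Y: go to q1, push ε → (q1, a, Z)
  read a, top Z: go to q0, push ABZ → (q0, ε, ABZ)
All input consumed; state q0 ∉ F and no further ε-move applies.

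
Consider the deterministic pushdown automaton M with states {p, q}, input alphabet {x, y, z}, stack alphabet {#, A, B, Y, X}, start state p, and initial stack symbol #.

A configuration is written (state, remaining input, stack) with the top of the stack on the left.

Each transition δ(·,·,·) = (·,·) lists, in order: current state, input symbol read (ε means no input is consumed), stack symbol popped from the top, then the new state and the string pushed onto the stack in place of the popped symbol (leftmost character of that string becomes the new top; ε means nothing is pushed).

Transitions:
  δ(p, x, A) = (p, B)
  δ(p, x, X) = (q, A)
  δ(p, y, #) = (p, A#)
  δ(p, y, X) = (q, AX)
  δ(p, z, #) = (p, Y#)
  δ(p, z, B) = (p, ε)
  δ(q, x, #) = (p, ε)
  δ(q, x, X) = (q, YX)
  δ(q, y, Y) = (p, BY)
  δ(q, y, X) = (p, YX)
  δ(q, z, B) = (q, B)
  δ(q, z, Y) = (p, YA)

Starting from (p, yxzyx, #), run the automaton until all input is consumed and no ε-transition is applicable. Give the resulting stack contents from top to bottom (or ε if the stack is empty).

B#

(p, yxzyx, #)
  read y, top #: go to p, push A# → (p, xzyx, A#)
  read x, top A: go to p, push B → (p, zyx, B#)
  read z, top B: go to p, push ε → (p, yx, #)
  read y, top #: go to p, push A# → (p, x, A#)
  read x, top A: go to p, push B → (p, ε, B#)
All input consumed in state p with stack B#.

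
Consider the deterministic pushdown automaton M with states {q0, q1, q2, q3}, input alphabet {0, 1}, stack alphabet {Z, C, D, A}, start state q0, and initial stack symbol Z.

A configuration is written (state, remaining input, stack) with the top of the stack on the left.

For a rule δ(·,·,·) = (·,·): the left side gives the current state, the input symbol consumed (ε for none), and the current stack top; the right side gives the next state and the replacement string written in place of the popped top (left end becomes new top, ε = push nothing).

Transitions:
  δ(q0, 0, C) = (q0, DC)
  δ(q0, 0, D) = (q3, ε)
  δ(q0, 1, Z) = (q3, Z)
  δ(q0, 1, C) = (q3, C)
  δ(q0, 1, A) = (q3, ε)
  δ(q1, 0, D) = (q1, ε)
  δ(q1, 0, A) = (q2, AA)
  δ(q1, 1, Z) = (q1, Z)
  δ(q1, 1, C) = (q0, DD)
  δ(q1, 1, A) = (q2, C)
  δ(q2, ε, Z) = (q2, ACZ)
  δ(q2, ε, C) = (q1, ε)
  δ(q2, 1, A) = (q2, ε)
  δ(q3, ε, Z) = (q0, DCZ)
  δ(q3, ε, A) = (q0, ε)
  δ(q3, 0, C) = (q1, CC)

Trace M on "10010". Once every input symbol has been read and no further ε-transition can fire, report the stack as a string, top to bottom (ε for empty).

(q0, 10010, Z) ⊢ (q3, 0010, Z) ⊢ (q0, 0010, DCZ) ⊢ (q3, 010, CZ) ⊢ (q1, 10, CCZ) ⊢ (q0, 0, DDCZ) ⊢ (q3, ε, DCZ)
All input consumed in state q3 with stack DCZ.

DCZ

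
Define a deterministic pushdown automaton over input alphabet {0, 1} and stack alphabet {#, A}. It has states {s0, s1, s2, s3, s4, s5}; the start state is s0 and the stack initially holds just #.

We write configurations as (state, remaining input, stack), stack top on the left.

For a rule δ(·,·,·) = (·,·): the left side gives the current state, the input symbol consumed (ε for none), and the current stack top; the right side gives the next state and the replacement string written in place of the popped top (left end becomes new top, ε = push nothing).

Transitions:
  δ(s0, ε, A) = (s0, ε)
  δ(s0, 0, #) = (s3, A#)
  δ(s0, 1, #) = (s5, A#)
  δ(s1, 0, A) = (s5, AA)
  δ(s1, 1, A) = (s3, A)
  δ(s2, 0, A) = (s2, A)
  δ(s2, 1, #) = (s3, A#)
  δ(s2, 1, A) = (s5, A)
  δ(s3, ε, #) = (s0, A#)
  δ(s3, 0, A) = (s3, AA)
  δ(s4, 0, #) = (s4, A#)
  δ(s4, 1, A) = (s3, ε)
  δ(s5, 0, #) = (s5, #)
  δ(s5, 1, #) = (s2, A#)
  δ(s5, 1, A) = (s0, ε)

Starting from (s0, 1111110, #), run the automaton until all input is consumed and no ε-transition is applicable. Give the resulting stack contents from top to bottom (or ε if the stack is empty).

A#

(s0, 1111110, #)
  read 1, top #: go to s5, push A# → (s5, 111110, A#)
  read 1, top A: go to s0, push ε → (s0, 11110, #)
  read 1, top #: go to s5, push A# → (s5, 1110, A#)
  read 1, top A: go to s0, push ε → (s0, 110, #)
  read 1, top #: go to s5, push A# → (s5, 10, A#)
  read 1, top A: go to s0, push ε → (s0, 0, #)
  read 0, top #: go to s3, push A# → (s3, ε, A#)
All input consumed in state s3 with stack A#.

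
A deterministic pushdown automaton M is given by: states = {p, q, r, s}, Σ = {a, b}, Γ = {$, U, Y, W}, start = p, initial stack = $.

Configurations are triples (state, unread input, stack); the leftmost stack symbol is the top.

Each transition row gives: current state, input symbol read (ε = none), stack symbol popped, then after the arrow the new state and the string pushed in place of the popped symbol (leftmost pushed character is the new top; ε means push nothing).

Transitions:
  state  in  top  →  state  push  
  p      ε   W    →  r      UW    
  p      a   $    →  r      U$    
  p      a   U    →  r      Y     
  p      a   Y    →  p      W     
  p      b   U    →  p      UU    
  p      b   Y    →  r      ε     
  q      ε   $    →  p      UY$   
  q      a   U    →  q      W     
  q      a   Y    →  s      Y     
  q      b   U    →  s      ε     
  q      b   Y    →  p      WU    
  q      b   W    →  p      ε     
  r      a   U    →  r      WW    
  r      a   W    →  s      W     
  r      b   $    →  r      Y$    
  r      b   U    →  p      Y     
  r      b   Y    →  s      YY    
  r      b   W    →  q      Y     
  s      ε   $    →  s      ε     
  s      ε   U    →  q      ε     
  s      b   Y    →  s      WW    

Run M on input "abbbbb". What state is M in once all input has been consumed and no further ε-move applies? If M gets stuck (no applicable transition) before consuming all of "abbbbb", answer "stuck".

(p, abbbbb, $)
  read a, top $: go to r, push U$ → (r, bbbbb, U$)
  read b, top U: go to p, push Y → (p, bbbb, Y$)
  read b, top Y: go to r, push ε → (r, bbb, $)
  read b, top $: go to r, push Y$ → (r, bb, Y$)
  read b, top Y: go to s, push YY → (s, b, YY$)
  read b, top Y: go to s, push WW → (s, ε, WWY$)
All input consumed; M is in state s.

s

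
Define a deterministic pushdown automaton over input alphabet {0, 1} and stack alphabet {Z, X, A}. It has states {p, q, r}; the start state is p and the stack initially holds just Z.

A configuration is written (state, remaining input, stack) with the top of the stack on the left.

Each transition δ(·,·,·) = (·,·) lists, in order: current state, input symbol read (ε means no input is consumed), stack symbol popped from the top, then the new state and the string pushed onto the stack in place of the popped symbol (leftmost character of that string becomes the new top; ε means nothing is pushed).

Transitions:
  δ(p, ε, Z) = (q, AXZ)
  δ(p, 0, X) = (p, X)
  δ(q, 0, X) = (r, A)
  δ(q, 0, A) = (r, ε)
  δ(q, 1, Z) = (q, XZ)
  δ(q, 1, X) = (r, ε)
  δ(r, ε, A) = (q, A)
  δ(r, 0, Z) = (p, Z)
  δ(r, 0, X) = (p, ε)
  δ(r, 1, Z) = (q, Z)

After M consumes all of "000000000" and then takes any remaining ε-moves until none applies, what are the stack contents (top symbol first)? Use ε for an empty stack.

(p, 000000000, Z)
  ε-move, top Z: go to q, push AXZ → (q, 000000000, AXZ)
  read 0, top A: go to r, push ε → (r, 00000000, XZ)
  read 0, top X: go to p, push ε → (p, 0000000, Z)
  ε-move, top Z: go to q, push AXZ → (q, 0000000, AXZ)
  read 0, top A: go to r, push ε → (r, 000000, XZ)
  read 0, top X: go to p, push ε → (p, 00000, Z)
  ε-move, top Z: go to q, push AXZ → (q, 00000, AXZ)
  read 0, top A: go to r, push ε → (r, 0000, XZ)
  read 0, top X: go to p, push ε → (p, 000, Z)
  ε-move, top Z: go to q, push AXZ → (q, 000, AXZ)
  read 0, top A: go to r, push ε → (r, 00, XZ)
  read 0, top X: go to p, push ε → (p, 0, Z)
  ε-move, top Z: go to q, push AXZ → (q, 0, AXZ)
  read 0, top A: go to r, push ε → (r, ε, XZ)
All input consumed in state r with stack XZ.

XZ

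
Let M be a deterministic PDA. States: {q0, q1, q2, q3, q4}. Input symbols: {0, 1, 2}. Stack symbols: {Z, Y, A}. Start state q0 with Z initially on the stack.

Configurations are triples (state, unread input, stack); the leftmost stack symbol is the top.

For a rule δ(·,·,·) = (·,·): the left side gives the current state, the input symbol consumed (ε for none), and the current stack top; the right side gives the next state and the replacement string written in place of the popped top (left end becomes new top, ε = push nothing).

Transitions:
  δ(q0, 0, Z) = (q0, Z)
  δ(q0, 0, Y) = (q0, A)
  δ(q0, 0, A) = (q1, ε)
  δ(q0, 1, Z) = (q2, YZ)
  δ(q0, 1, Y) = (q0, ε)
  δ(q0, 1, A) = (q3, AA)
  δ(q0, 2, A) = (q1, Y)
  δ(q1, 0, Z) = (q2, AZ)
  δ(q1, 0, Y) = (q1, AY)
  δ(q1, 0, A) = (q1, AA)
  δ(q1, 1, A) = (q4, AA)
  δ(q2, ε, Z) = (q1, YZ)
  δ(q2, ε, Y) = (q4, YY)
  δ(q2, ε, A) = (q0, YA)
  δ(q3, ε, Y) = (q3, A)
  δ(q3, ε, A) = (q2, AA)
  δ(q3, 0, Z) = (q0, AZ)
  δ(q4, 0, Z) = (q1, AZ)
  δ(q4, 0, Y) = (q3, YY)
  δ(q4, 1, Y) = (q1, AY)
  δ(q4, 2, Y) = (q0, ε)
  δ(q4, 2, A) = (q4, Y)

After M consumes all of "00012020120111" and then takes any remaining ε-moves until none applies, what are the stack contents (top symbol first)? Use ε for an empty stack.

AAAAYAYZ

(q0, 00012020120111, Z)
  read 0, top Z: go to q0, push Z → (q0, 0012020120111, Z)
  read 0, top Z: go to q0, push Z → (q0, 012020120111, Z)
  read 0, top Z: go to q0, push Z → (q0, 12020120111, Z)
  read 1, top Z: go to q2, push YZ → (q2, 2020120111, YZ)
  ε-move, top Y: go to q4, push YY → (q4, 2020120111, YYZ)
  read 2, top Y: go to q0, push ε → (q0, 020120111, YZ)
  read 0, top Y: go to q0, push A → (q0, 20120111, AZ)
  read 2, top A: go to q1, push Y → (q1, 0120111, YZ)
  read 0, top Y: go to q1, push AY → (q1, 120111, AYZ)
  read 1, top A: go to q4, push AA → (q4, 20111, AAYZ)
  read 2, top A: go to q4, push Y → (q4, 0111, YAYZ)
  read 0, top Y: go to q3, push YY → (q3, 111, YYAYZ)
  ε-move, top Y: go to q3, push A → (q3, 111, AYAYZ)
  ε-move, top A: go to q2, push AA → (q2, 111, AAYAYZ)
  ε-move, top A: go to q0, push YA → (q0, 111, YAAYAYZ)
  read 1, top Y: go to q0, push ε → (q0, 11, AAYAYZ)
  read 1, top A: go to q3, push AA → (q3, 1, AAAYAYZ)
  ε-move, top A: go to q2, push AA → (q2, 1, AAAAYAYZ)
  ε-move, top A: go to q0, push YA → (q0, 1, YAAAAYAYZ)
  read 1, top Y: go to q0, push ε → (q0, ε, AAAAYAYZ)
All input consumed in state q0 with stack AAAAYAYZ.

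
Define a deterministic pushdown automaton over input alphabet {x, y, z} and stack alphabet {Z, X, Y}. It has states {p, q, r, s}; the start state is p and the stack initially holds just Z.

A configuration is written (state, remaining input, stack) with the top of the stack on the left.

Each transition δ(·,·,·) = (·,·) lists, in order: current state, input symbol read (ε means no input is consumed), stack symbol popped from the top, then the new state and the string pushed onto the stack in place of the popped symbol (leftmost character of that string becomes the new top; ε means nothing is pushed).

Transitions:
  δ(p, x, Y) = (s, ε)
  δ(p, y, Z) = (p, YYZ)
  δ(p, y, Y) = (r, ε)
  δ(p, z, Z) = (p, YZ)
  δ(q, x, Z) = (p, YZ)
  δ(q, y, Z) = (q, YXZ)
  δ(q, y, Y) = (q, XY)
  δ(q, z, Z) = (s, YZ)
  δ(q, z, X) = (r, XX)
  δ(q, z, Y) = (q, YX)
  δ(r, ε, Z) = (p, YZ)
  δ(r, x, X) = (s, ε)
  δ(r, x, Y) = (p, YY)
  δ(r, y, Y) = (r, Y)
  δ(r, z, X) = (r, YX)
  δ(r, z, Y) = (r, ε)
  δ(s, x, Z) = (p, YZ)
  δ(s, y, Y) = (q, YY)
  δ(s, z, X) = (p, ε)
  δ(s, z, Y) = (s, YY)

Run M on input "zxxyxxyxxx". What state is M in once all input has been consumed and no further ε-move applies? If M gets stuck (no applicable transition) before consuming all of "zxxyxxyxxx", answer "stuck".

(p, zxxyxxyxxx, Z)
  read z, top Z: go to p, push YZ → (p, xxyxxyxxx, YZ)
  read x, top Y: go to s, push ε → (s, xyxxyxxx, Z)
  read x, top Z: go to p, push YZ → (p, yxxyxxx, YZ)
  read y, top Y: go to r, push ε → (r, xxyxxx, Z)
  ε-move, top Z: go to p, push YZ → (p, xxyxxx, YZ)
  read x, top Y: go to s, push ε → (s, xyxxx, Z)
  read x, top Z: go to p, push YZ → (p, yxxx, YZ)
  read y, top Y: go to r, push ε → (r, xxx, Z)
  ε-move, top Z: go to p, push YZ → (p, xxx, YZ)
  read x, top Y: go to s, push ε → (s, xx, Z)
  read x, top Z: go to p, push YZ → (p, x, YZ)
  read x, top Y: go to s, push ε → (s, ε, Z)
All input consumed; M is in state s.

s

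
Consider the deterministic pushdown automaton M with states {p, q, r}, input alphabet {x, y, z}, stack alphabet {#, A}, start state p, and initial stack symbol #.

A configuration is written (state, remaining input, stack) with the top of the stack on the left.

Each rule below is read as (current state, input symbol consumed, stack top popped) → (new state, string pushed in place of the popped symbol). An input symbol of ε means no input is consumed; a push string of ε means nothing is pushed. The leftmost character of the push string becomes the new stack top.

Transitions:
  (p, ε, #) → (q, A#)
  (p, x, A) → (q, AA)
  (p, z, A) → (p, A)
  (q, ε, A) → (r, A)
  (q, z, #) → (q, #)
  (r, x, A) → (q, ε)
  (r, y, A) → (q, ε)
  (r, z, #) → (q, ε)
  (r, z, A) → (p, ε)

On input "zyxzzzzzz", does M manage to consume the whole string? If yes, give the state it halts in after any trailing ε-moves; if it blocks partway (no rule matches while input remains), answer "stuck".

(p, zyxzzzzzz, #)
  ε-move, top #: go to q, push A# → (q, zyxzzzzzz, A#)
  ε-move, top A: go to r, push A → (r, zyxzzzzzz, A#)
  read z, top A: go to p, push ε → (p, yxzzzzzz, #)
  ε-move, top #: go to q, push A# → (q, yxzzzzzz, A#)
  ε-move, top A: go to r, push A → (r, yxzzzzzz, A#)
  read y, top A: go to q, push ε → (q, xzzzzzz, #)
No transition for (q, x, top #); M blocks with input xzzzzzz remaining.

stuck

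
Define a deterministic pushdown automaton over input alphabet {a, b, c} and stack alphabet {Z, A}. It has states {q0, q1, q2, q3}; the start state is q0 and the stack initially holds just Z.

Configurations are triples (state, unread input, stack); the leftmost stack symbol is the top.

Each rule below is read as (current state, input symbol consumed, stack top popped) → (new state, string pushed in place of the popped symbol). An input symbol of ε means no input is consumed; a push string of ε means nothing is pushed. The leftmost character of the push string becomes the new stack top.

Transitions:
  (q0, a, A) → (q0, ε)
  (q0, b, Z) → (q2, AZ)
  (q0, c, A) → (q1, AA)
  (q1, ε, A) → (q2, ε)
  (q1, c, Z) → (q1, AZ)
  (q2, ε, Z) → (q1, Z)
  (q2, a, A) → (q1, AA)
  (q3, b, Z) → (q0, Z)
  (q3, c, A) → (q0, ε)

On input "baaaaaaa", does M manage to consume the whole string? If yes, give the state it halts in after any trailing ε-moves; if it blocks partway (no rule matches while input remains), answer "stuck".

q2

(q0, baaaaaaa, Z)
  read b, top Z: go to q2, push AZ → (q2, aaaaaaa, AZ)
  read a, top A: go to q1, push AA → (q1, aaaaaa, AAZ)
  ε-move, top A: go to q2, push ε → (q2, aaaaaa, AZ)
  read a, top A: go to q1, push AA → (q1, aaaaa, AAZ)
  ε-move, top A: go to q2, push ε → (q2, aaaaa, AZ)
  read a, top A: go to q1, push AA → (q1, aaaa, AAZ)
  ε-move, top A: go to q2, push ε → (q2, aaaa, AZ)
  read a, top A: go to q1, push AA → (q1, aaa, AAZ)
  ε-move, top A: go to q2, push ε → (q2, aaa, AZ)
  read a, top A: go to q1, push AA → (q1, aa, AAZ)
  ε-move, top A: go to q2, push ε → (q2, aa, AZ)
  read a, top A: go to q1, push AA → (q1, a, AAZ)
  ε-move, top A: go to q2, push ε → (q2, a, AZ)
  read a, top A: go to q1, push AA → (q1, ε, AAZ)
  ε-move, top A: go to q2, push ε → (q2, ε, AZ)
All input consumed; M is in state q2.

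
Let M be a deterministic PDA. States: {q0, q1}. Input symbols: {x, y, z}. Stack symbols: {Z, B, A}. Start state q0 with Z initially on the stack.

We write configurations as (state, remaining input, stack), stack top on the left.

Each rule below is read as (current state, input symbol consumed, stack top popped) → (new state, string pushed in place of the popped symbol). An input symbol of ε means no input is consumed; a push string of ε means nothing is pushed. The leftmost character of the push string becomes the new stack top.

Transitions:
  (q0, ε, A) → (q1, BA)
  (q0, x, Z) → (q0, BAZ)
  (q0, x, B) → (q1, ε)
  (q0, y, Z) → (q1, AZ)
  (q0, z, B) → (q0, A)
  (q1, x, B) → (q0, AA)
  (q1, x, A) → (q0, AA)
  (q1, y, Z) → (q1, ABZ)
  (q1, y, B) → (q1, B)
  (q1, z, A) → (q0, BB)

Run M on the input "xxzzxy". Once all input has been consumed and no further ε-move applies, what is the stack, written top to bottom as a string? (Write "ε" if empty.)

(q0, xxzzxy, Z) ⊢ (q0, xzzxy, BAZ) ⊢ (q1, zzxy, AZ) ⊢ (q0, zxy, BBZ) ⊢ (q0, xy, ABZ) ⊢ (q1, xy, BABZ) ⊢ (q0, y, AAABZ) ⊢ (q1, y, BAAABZ) ⊢ (q1, ε, BAAABZ)
All input consumed in state q1 with stack BAAABZ.

BAAABZ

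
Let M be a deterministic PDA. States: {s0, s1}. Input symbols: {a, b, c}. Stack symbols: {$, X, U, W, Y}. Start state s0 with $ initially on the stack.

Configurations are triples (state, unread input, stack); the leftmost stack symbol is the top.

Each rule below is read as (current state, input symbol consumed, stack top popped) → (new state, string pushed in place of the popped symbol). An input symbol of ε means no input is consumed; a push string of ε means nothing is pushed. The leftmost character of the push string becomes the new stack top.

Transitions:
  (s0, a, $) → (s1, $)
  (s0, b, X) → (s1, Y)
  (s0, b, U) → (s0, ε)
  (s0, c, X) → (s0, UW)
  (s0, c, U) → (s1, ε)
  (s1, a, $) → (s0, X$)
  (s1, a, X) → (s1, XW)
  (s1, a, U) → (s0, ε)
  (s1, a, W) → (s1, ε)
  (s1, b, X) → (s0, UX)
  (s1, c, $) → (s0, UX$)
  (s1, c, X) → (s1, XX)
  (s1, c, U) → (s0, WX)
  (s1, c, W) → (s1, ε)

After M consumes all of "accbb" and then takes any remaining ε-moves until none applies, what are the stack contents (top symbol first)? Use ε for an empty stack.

X$

(s0, accbb, $)
  read a, top $: go to s1, push $ → (s1, ccbb, $)
  read c, top $: go to s0, push UX$ → (s0, cbb, UX$)
  read c, top U: go to s1, push ε → (s1, bb, X$)
  read b, top X: go to s0, push UX → (s0, b, UX$)
  read b, top U: go to s0, push ε → (s0, ε, X$)
All input consumed in state s0 with stack X$.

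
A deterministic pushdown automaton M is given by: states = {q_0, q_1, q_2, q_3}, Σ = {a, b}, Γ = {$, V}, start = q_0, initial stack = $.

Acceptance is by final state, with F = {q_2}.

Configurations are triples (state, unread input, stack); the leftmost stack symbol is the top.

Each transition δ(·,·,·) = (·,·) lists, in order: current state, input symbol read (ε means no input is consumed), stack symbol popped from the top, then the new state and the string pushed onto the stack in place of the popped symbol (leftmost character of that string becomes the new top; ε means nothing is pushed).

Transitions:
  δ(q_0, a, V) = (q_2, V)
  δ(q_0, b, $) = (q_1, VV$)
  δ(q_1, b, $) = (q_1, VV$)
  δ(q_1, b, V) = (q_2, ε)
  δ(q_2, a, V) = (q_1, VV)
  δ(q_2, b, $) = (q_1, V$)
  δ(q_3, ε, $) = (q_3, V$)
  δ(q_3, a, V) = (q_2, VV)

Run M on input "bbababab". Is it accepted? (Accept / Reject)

Accept

(q_0, bbababab, $)
  read b, top $: go to q_1, push VV$ → (q_1, bababab, VV$)
  read b, top V: go to q_2, push ε → (q_2, ababab, V$)
  read a, top V: go to q_1, push VV → (q_1, babab, VV$)
  read b, top V: go to q_2, push ε → (q_2, abab, V$)
  read a, top V: go to q_1, push VV → (q_1, bab, VV$)
  read b, top V: go to q_2, push ε → (q_2, ab, V$)
  read a, top V: go to q_1, push VV → (q_1, b, VV$)
  read b, top V: go to q_2, push ε → (q_2, ε, V$)
All input consumed; state q_2 ∈ F.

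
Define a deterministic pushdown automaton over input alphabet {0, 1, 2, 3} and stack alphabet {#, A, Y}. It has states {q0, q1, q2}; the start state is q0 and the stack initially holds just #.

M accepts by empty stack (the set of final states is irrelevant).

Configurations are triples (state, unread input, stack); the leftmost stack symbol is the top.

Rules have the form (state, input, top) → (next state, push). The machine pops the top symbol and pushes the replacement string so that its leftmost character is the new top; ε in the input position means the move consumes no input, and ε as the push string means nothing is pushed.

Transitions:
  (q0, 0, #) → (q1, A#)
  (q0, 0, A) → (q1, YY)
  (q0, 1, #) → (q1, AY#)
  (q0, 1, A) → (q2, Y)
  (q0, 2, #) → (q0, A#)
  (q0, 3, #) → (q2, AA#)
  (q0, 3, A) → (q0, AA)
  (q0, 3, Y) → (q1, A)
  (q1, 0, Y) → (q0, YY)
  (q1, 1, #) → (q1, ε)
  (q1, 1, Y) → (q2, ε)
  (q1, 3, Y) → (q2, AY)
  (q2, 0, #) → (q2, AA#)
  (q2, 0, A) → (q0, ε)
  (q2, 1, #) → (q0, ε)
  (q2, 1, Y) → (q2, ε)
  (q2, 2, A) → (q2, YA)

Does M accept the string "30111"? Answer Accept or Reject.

(q0, 30111, #)
  read 3, top #: go to q2, push AA# → (q2, 0111, AA#)
  read 0, top A: go to q0, push ε → (q0, 111, A#)
  read 1, top A: go to q2, push Y → (q2, 11, Y#)
  read 1, top Y: go to q2, push ε → (q2, 1, #)
  read 1, top #: go to q0, push ε → (q0, ε, ε)
All input consumed and the stack is empty.

Accept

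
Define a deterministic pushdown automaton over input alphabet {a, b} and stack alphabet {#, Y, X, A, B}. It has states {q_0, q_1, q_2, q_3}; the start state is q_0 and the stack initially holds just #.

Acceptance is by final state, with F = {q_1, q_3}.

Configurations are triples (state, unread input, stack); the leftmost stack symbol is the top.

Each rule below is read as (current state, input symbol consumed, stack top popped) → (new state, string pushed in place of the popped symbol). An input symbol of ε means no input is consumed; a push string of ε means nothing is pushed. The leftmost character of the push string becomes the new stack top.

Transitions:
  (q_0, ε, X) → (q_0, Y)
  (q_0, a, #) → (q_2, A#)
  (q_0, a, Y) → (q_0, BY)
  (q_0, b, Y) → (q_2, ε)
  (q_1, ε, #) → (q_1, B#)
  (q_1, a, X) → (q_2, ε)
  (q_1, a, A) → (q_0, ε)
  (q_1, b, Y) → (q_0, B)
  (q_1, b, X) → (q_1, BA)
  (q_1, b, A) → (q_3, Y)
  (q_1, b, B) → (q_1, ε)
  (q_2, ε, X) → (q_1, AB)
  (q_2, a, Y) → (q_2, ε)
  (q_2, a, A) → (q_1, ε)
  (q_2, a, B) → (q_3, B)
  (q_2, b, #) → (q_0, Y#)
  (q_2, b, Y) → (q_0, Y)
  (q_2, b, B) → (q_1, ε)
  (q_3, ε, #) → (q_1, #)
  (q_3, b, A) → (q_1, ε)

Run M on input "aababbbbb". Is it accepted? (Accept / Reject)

(q_0, aababbbbb, #)
  read a, top #: go to q_2, push A# → (q_2, ababbbbb, A#)
  read a, top A: go to q_1, push ε → (q_1, babbbbb, #)
  ε-move, top #: go to q_1, push B# → (q_1, babbbbb, B#)
  read b, top B: go to q_1, push ε → (q_1, abbbbb, #)
  ε-move, top #: go to q_1, push B# → (q_1, abbbbb, B#)
No transition applies at (q_1, abbbbb, B#); input not fully consumed.

Reject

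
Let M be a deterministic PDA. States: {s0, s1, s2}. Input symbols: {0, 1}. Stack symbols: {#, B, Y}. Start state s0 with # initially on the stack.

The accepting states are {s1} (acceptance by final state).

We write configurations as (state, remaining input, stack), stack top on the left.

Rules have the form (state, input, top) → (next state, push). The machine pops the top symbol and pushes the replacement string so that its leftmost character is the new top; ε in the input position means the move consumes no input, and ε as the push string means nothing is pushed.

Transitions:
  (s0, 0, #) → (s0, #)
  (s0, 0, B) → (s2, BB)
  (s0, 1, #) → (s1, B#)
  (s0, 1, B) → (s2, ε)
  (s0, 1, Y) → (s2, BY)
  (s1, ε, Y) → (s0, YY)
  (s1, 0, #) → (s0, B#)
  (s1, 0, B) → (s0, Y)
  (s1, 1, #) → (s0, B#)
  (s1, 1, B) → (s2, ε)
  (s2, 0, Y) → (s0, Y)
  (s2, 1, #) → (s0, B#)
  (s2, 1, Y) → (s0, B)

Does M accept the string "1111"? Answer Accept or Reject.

(s0, 1111, #) ⊢ (s1, 111, B#) ⊢ (s2, 11, #) ⊢ (s0, 1, B#) ⊢ (s2, ε, #)
All input consumed; state s2 ∉ F and no further ε-move applies.

Reject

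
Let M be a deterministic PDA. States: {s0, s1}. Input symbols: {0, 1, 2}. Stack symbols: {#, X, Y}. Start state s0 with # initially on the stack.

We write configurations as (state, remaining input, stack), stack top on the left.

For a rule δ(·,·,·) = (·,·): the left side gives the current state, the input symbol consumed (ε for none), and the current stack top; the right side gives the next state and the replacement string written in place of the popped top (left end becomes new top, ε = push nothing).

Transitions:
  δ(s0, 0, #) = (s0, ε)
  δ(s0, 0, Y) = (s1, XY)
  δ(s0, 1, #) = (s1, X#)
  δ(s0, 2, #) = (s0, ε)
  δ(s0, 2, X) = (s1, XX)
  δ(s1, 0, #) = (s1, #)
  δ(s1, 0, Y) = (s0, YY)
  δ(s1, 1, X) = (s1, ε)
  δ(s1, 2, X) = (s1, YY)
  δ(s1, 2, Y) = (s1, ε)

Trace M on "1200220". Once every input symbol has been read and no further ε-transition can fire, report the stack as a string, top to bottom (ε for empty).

(s0, 1200220, #)
  read 1, top #: go to s1, push X# → (s1, 200220, X#)
  read 2, top X: go to s1, push YY → (s1, 00220, YY#)
  read 0, top Y: go to s0, push YY → (s0, 0220, YYY#)
  read 0, top Y: go to s1, push XY → (s1, 220, XYYY#)
  read 2, top X: go to s1, push YY → (s1, 20, YYYYY#)
  read 2, top Y: go to s1, push ε → (s1, 0, YYYY#)
  read 0, top Y: go to s0, push YY → (s0, ε, YYYYY#)
All input consumed in state s0 with stack YYYYY#.

YYYYY#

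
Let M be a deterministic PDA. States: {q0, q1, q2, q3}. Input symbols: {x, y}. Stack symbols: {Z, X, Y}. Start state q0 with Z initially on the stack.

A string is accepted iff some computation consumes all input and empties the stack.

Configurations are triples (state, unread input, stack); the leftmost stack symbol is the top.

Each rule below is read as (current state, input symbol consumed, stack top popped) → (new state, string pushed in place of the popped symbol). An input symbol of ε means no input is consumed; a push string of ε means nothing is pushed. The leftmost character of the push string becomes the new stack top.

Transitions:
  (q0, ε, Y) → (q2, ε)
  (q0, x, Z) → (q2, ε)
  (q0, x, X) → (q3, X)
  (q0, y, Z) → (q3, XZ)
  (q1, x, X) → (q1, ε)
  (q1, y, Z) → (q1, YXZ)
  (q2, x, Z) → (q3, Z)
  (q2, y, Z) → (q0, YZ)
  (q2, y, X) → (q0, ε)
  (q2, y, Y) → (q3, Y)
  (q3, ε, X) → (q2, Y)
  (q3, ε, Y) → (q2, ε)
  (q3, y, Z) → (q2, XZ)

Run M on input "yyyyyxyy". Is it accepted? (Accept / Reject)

(q0, yyyyyxyy, Z)
  read y, top Z: go to q3, push XZ → (q3, yyyyxyy, XZ)
  ε-move, top X: go to q2, push Y → (q2, yyyyxyy, YZ)
  read y, top Y: go to q3, push Y → (q3, yyyxyy, YZ)
  ε-move, top Y: go to q2, push ε → (q2, yyyxyy, Z)
  read y, top Z: go to q0, push YZ → (q0, yyxyy, YZ)
  ε-move, top Y: go to q2, push ε → (q2, yyxyy, Z)
  read y, top Z: go to q0, push YZ → (q0, yxyy, YZ)
  ε-move, top Y: go to q2, push ε → (q2, yxyy, Z)
  read y, top Z: go to q0, push YZ → (q0, xyy, YZ)
  ε-move, top Y: go to q2, push ε → (q2, xyy, Z)
  read x, top Z: go to q3, push Z → (q3, yy, Z)
  read y, top Z: go to q2, push XZ → (q2, y, XZ)
  read y, top X: go to q0, push ε → (q0, ε, Z)
All input consumed; stack is Z, not empty, and no further ε-move applies.

Reject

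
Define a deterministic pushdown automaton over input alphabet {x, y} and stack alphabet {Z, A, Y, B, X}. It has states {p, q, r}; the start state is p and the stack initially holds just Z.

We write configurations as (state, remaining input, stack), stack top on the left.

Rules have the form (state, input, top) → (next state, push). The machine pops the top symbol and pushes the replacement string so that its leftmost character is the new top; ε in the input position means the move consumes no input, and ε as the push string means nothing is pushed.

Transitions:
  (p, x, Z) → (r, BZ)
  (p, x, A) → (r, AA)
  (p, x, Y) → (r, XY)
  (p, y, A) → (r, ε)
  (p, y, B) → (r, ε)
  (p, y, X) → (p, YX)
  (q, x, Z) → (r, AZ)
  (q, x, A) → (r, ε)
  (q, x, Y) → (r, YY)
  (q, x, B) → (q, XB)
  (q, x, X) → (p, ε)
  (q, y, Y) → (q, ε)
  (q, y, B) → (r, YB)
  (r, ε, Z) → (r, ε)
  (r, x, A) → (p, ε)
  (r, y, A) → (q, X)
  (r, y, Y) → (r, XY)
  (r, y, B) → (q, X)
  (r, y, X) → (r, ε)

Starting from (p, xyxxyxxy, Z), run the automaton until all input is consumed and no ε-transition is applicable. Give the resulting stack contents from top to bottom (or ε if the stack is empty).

XZ

(p, xyxxyxxy, Z)
  read x, top Z: go to r, push BZ → (r, yxxyxxy, BZ)
  read y, top B: go to q, push X → (q, xxyxxy, XZ)
  read x, top X: go to p, push ε → (p, xyxxy, Z)
  read x, top Z: go to r, push BZ → (r, yxxy, BZ)
  read y, top B: go to q, push X → (q, xxy, XZ)
  read x, top X: go to p, push ε → (p, xy, Z)
  read x, top Z: go to r, push BZ → (r, y, BZ)
  read y, top B: go to q, push X → (q, ε, XZ)
All input consumed in state q with stack XZ.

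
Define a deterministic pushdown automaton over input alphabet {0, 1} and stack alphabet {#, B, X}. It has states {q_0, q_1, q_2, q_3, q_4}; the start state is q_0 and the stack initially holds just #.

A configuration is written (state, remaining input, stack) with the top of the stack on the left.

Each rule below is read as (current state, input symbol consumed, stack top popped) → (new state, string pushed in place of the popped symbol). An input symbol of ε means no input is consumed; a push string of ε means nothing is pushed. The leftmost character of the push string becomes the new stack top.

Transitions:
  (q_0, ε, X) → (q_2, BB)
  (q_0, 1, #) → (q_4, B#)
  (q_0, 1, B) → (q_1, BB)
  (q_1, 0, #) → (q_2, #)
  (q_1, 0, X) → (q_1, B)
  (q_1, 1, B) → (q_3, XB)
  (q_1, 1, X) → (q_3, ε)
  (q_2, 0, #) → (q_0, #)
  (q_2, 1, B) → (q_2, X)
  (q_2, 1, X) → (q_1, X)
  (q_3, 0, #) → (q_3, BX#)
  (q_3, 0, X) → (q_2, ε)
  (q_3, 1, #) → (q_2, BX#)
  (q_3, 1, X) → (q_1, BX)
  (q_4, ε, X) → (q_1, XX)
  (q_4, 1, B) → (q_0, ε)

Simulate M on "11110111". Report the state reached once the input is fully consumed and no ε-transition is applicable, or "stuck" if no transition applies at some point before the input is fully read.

(q_0, 11110111, #)
  read 1, top #: go to q_4, push B# → (q_4, 1110111, B#)
  read 1, top B: go to q_0, push ε → (q_0, 110111, #)
  read 1, top #: go to q_4, push B# → (q_4, 10111, B#)
  read 1, top B: go to q_0, push ε → (q_0, 0111, #)
No transition for (q_0, 0, top #); M blocks with input 0111 remaining.

stuck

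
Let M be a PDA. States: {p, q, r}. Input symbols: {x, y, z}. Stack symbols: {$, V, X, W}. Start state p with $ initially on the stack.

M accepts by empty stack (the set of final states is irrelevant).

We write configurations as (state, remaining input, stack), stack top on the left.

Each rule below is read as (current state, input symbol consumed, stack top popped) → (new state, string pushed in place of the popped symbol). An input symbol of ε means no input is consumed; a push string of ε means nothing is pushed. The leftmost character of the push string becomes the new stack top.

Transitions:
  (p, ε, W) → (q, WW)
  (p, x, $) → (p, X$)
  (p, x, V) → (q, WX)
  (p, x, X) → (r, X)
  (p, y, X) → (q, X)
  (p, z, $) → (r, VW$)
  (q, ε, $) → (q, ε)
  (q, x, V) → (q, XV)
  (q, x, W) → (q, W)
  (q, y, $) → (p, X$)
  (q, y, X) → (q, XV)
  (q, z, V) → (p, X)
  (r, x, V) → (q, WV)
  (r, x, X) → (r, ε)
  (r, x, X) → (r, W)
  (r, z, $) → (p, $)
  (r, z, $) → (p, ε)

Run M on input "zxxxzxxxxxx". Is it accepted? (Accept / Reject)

Reject

No computation consumes all input and empties the stack.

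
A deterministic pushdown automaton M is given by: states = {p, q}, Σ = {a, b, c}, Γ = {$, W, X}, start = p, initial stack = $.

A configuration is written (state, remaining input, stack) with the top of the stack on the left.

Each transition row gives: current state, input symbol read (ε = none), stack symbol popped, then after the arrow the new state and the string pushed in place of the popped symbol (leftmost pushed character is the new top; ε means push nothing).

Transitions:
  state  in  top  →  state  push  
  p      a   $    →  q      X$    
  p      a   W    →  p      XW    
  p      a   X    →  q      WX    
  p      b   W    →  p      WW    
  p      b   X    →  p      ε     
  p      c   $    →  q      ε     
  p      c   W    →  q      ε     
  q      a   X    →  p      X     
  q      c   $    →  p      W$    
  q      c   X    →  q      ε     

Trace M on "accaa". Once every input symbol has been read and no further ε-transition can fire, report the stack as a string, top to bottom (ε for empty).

(p, accaa, $)
  read a, top $: go to q, push X$ → (q, ccaa, X$)
  read c, top X: go to q, push ε → (q, caa, $)
  read c, top $: go to p, push W$ → (p, aa, W$)
  read a, top W: go to p, push XW → (p, a, XW$)
  read a, top X: go to q, push WX → (q, ε, WXW$)
All input consumed in state q with stack WXW$.

WXW$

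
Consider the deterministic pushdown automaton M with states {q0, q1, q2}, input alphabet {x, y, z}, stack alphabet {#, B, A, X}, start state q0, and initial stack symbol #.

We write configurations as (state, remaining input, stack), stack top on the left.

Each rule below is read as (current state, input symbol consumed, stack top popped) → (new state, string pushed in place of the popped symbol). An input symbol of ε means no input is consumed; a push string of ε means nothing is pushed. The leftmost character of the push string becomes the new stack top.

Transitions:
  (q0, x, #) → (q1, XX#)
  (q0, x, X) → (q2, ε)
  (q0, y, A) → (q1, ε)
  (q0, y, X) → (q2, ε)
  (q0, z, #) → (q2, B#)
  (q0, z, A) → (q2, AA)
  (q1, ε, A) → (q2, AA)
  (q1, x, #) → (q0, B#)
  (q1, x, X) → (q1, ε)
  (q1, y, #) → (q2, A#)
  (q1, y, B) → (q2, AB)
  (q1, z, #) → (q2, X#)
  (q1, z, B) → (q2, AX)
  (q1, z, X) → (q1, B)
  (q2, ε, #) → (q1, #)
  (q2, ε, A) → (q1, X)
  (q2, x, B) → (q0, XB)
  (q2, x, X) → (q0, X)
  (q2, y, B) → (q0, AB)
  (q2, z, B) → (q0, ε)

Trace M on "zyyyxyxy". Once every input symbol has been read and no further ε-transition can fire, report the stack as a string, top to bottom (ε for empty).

(q0, zyyyxyxy, #)
  read z, top #: go to q2, push B# → (q2, yyyxyxy, B#)
  read y, top B: go to q0, push AB → (q0, yyxyxy, AB#)
  read y, top A: go to q1, push ε → (q1, yxyxy, B#)
  read y, top B: go to q2, push AB → (q2, xyxy, AB#)
  ε-move, top A: go to q1, push X → (q1, xyxy, XB#)
  read x, top X: go to q1, push ε → (q1, yxy, B#)
  read y, top B: go to q2, push AB → (q2, xy, AB#)
  ε-move, top A: go to q1, push X → (q1, xy, XB#)
  read x, top X: go to q1, push ε → (q1, y, B#)
  read y, top B: go to q2, push AB → (q2, ε, AB#)
  ε-move, top A: go to q1, push X → (q1, ε, XB#)
All input consumed in state q1 with stack XB#.

XB#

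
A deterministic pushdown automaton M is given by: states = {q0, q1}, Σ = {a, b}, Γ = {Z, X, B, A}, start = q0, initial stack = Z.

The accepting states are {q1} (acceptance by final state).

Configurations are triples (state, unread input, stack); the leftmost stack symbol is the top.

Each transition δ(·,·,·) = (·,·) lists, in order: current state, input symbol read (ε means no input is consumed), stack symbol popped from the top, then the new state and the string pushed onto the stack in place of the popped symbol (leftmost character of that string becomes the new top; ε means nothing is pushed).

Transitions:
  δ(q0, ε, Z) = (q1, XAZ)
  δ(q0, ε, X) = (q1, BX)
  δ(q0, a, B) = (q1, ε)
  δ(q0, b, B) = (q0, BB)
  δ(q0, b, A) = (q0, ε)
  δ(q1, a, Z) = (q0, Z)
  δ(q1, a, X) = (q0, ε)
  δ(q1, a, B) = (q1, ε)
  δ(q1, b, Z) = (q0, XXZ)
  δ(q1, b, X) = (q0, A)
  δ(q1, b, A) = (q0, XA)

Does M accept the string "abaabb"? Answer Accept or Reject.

(q0, abaabb, Z) ⊢ (q1, abaabb, XAZ) ⊢ (q0, baabb, AZ) ⊢ (q0, aabb, Z) ⊢ (q1, aabb, XAZ) ⊢ (q0, abb, AZ)
No transition applies at (q0, abb, AZ); input not fully consumed.

Reject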